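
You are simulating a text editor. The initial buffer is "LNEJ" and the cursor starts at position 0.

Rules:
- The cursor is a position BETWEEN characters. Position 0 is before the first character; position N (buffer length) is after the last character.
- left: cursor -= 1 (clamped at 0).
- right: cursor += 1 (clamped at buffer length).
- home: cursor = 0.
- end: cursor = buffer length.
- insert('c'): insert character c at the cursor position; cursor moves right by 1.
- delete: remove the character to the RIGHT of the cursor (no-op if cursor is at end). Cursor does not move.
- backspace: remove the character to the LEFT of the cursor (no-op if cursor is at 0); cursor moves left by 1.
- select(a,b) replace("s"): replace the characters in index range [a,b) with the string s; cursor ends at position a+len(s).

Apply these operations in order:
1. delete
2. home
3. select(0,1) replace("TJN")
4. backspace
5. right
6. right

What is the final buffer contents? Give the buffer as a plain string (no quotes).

Answer: TJEJ

Derivation:
After op 1 (delete): buf='NEJ' cursor=0
After op 2 (home): buf='NEJ' cursor=0
After op 3 (select(0,1) replace("TJN")): buf='TJNEJ' cursor=3
After op 4 (backspace): buf='TJEJ' cursor=2
After op 5 (right): buf='TJEJ' cursor=3
After op 6 (right): buf='TJEJ' cursor=4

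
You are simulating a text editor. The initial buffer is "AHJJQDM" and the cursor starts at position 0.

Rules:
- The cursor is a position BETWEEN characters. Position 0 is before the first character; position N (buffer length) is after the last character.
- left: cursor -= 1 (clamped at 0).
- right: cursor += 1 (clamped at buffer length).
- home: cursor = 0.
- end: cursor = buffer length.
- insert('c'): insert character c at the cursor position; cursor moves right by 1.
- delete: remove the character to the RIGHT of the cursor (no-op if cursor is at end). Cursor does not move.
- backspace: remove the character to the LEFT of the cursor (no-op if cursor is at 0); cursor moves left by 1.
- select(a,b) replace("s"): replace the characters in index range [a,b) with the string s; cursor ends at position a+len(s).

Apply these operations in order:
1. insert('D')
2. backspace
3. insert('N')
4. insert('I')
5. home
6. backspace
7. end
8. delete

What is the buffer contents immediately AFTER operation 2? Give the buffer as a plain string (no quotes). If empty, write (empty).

Answer: AHJJQDM

Derivation:
After op 1 (insert('D')): buf='DAHJJQDM' cursor=1
After op 2 (backspace): buf='AHJJQDM' cursor=0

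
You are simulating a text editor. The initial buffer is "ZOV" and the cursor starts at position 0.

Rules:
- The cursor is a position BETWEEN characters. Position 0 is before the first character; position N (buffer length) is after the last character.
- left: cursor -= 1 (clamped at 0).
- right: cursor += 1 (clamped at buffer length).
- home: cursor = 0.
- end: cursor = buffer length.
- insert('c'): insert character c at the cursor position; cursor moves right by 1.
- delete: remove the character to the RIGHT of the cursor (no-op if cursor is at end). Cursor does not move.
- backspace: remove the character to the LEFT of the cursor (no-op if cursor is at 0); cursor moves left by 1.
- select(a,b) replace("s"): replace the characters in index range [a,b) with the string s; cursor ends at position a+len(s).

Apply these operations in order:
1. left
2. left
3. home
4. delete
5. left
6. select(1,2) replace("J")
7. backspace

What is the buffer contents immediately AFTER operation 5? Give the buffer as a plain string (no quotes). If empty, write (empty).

After op 1 (left): buf='ZOV' cursor=0
After op 2 (left): buf='ZOV' cursor=0
After op 3 (home): buf='ZOV' cursor=0
After op 4 (delete): buf='OV' cursor=0
After op 5 (left): buf='OV' cursor=0

Answer: OV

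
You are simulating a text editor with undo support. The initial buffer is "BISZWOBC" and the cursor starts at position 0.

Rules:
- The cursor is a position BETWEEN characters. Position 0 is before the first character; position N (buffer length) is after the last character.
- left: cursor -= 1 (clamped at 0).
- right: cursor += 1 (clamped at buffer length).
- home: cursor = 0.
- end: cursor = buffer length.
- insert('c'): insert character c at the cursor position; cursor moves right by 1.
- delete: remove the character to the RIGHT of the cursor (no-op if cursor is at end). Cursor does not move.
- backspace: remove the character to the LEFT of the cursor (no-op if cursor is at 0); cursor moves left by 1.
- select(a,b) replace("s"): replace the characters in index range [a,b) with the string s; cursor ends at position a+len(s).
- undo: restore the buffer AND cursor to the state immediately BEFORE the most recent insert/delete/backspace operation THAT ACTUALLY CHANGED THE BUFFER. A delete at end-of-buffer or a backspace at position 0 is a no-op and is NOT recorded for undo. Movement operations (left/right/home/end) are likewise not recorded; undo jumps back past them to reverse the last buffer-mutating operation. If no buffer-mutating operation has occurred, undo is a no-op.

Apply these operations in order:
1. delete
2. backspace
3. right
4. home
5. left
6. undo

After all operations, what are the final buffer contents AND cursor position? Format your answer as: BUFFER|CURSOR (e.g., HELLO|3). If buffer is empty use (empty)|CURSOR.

Answer: BISZWOBC|0

Derivation:
After op 1 (delete): buf='ISZWOBC' cursor=0
After op 2 (backspace): buf='ISZWOBC' cursor=0
After op 3 (right): buf='ISZWOBC' cursor=1
After op 4 (home): buf='ISZWOBC' cursor=0
After op 5 (left): buf='ISZWOBC' cursor=0
After op 6 (undo): buf='BISZWOBC' cursor=0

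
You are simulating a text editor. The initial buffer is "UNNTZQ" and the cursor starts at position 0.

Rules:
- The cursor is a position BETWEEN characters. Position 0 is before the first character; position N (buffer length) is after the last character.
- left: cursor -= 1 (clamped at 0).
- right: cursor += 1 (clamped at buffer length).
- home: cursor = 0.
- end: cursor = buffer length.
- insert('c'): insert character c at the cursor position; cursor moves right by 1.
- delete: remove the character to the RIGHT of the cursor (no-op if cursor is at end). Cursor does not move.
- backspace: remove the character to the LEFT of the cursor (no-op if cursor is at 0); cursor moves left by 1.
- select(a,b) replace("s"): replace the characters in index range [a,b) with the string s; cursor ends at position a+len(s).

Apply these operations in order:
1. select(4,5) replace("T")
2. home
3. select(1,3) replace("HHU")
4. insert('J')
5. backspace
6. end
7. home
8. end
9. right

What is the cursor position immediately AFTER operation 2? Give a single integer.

Answer: 0

Derivation:
After op 1 (select(4,5) replace("T")): buf='UNNTTQ' cursor=5
After op 2 (home): buf='UNNTTQ' cursor=0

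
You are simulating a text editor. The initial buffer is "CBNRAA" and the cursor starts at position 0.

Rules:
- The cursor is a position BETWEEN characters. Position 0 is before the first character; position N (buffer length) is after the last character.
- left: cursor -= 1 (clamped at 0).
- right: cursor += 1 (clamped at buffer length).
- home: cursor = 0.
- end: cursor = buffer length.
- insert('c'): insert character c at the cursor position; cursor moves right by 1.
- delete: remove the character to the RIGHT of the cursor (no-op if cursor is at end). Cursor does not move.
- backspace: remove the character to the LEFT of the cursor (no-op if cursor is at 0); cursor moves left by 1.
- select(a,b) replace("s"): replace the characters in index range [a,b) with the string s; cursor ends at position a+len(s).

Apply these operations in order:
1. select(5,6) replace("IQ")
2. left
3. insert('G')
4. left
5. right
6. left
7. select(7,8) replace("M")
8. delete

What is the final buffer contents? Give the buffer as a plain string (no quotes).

Answer: CBNRAIGM

Derivation:
After op 1 (select(5,6) replace("IQ")): buf='CBNRAIQ' cursor=7
After op 2 (left): buf='CBNRAIQ' cursor=6
After op 3 (insert('G')): buf='CBNRAIGQ' cursor=7
After op 4 (left): buf='CBNRAIGQ' cursor=6
After op 5 (right): buf='CBNRAIGQ' cursor=7
After op 6 (left): buf='CBNRAIGQ' cursor=6
After op 7 (select(7,8) replace("M")): buf='CBNRAIGM' cursor=8
After op 8 (delete): buf='CBNRAIGM' cursor=8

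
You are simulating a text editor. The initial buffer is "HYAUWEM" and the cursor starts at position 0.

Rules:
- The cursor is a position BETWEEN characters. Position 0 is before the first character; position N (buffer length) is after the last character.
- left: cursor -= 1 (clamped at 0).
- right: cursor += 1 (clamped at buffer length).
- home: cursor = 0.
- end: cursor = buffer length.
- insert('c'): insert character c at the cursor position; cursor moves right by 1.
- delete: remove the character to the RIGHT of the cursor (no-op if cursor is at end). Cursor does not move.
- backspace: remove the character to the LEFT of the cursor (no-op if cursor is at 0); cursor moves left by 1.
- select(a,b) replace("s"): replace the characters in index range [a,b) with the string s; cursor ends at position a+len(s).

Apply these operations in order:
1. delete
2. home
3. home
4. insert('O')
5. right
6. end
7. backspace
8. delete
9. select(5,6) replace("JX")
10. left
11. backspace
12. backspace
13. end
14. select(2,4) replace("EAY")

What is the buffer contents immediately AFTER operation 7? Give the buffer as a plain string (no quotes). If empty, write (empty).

Answer: OYAUWE

Derivation:
After op 1 (delete): buf='YAUWEM' cursor=0
After op 2 (home): buf='YAUWEM' cursor=0
After op 3 (home): buf='YAUWEM' cursor=0
After op 4 (insert('O')): buf='OYAUWEM' cursor=1
After op 5 (right): buf='OYAUWEM' cursor=2
After op 6 (end): buf='OYAUWEM' cursor=7
After op 7 (backspace): buf='OYAUWE' cursor=6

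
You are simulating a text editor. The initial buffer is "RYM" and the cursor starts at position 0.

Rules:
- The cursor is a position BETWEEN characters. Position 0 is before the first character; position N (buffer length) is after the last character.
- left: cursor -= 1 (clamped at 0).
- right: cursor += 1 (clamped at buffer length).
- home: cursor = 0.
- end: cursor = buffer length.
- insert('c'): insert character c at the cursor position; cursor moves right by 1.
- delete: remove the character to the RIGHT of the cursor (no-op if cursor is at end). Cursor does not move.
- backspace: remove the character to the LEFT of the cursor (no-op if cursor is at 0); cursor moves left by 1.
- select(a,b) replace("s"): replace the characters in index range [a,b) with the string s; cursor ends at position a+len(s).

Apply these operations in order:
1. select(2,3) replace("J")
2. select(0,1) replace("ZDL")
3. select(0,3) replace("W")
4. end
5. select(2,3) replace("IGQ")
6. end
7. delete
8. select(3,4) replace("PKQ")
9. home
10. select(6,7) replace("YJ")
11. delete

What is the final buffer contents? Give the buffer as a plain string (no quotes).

Answer: WYIPKQYJ

Derivation:
After op 1 (select(2,3) replace("J")): buf='RYJ' cursor=3
After op 2 (select(0,1) replace("ZDL")): buf='ZDLYJ' cursor=3
After op 3 (select(0,3) replace("W")): buf='WYJ' cursor=1
After op 4 (end): buf='WYJ' cursor=3
After op 5 (select(2,3) replace("IGQ")): buf='WYIGQ' cursor=5
After op 6 (end): buf='WYIGQ' cursor=5
After op 7 (delete): buf='WYIGQ' cursor=5
After op 8 (select(3,4) replace("PKQ")): buf='WYIPKQQ' cursor=6
After op 9 (home): buf='WYIPKQQ' cursor=0
After op 10 (select(6,7) replace("YJ")): buf='WYIPKQYJ' cursor=8
After op 11 (delete): buf='WYIPKQYJ' cursor=8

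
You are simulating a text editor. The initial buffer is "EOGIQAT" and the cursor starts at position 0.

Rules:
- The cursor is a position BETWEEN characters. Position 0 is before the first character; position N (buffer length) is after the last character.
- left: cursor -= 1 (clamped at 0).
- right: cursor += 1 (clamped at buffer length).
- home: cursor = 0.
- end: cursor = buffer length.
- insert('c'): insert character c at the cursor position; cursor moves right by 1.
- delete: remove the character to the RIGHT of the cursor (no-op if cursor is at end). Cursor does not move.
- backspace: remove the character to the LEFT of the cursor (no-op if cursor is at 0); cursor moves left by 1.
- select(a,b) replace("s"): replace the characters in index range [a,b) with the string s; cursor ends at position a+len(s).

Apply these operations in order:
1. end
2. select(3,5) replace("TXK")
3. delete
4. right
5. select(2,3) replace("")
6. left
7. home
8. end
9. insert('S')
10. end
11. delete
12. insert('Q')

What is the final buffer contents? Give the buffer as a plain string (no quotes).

Answer: EOTXKTSQ

Derivation:
After op 1 (end): buf='EOGIQAT' cursor=7
After op 2 (select(3,5) replace("TXK")): buf='EOGTXKAT' cursor=6
After op 3 (delete): buf='EOGTXKT' cursor=6
After op 4 (right): buf='EOGTXKT' cursor=7
After op 5 (select(2,3) replace("")): buf='EOTXKT' cursor=2
After op 6 (left): buf='EOTXKT' cursor=1
After op 7 (home): buf='EOTXKT' cursor=0
After op 8 (end): buf='EOTXKT' cursor=6
After op 9 (insert('S')): buf='EOTXKTS' cursor=7
After op 10 (end): buf='EOTXKTS' cursor=7
After op 11 (delete): buf='EOTXKTS' cursor=7
After op 12 (insert('Q')): buf='EOTXKTSQ' cursor=8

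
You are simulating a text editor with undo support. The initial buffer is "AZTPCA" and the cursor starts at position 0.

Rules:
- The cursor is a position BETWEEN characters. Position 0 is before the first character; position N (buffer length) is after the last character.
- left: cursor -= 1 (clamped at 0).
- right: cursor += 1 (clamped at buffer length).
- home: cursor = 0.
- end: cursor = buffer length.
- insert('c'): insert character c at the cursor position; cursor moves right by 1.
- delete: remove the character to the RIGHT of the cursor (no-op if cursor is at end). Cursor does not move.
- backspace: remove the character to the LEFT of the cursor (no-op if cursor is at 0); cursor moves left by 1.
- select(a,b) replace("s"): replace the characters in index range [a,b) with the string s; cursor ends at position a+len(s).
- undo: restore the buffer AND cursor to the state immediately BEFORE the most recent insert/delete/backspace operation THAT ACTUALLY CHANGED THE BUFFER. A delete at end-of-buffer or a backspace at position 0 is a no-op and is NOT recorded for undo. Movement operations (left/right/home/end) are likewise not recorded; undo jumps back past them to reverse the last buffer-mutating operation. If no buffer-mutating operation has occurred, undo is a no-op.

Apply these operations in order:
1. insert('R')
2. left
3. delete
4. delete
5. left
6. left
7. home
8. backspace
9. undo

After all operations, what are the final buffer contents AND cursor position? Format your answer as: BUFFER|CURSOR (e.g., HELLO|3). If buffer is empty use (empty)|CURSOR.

Answer: AZTPCA|0

Derivation:
After op 1 (insert('R')): buf='RAZTPCA' cursor=1
After op 2 (left): buf='RAZTPCA' cursor=0
After op 3 (delete): buf='AZTPCA' cursor=0
After op 4 (delete): buf='ZTPCA' cursor=0
After op 5 (left): buf='ZTPCA' cursor=0
After op 6 (left): buf='ZTPCA' cursor=0
After op 7 (home): buf='ZTPCA' cursor=0
After op 8 (backspace): buf='ZTPCA' cursor=0
After op 9 (undo): buf='AZTPCA' cursor=0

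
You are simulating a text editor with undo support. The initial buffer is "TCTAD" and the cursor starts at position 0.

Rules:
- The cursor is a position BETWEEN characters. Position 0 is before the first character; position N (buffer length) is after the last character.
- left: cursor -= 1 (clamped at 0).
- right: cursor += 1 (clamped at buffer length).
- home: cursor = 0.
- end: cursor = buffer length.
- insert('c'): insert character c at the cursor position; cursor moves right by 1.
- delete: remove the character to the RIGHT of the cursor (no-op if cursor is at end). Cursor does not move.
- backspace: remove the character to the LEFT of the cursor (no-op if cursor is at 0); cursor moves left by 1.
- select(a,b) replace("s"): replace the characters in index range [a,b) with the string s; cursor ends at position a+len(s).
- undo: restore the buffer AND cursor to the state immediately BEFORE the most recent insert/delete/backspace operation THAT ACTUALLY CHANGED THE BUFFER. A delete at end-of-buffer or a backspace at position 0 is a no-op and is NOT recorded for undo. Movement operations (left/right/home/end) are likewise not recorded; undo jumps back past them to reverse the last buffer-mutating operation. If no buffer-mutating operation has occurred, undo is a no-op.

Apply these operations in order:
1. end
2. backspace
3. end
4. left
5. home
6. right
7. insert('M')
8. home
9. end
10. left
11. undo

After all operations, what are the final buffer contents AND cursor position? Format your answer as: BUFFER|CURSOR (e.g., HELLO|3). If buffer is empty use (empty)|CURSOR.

After op 1 (end): buf='TCTAD' cursor=5
After op 2 (backspace): buf='TCTA' cursor=4
After op 3 (end): buf='TCTA' cursor=4
After op 4 (left): buf='TCTA' cursor=3
After op 5 (home): buf='TCTA' cursor=0
After op 6 (right): buf='TCTA' cursor=1
After op 7 (insert('M')): buf='TMCTA' cursor=2
After op 8 (home): buf='TMCTA' cursor=0
After op 9 (end): buf='TMCTA' cursor=5
After op 10 (left): buf='TMCTA' cursor=4
After op 11 (undo): buf='TCTA' cursor=1

Answer: TCTA|1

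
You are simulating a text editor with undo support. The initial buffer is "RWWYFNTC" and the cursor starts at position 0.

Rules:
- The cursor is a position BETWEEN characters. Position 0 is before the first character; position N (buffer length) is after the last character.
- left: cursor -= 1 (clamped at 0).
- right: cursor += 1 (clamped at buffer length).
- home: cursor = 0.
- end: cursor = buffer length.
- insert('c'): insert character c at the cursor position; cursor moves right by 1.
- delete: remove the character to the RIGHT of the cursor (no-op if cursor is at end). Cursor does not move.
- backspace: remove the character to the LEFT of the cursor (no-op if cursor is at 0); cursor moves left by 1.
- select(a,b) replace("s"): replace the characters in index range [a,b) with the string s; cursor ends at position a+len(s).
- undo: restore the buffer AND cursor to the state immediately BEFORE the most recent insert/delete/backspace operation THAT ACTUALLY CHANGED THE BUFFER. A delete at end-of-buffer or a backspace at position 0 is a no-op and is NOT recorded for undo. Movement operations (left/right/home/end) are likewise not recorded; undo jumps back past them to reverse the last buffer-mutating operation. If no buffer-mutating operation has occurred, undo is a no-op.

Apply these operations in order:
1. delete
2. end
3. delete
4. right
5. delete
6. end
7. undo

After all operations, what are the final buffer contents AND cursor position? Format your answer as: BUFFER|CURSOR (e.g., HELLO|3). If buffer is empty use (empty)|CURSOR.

After op 1 (delete): buf='WWYFNTC' cursor=0
After op 2 (end): buf='WWYFNTC' cursor=7
After op 3 (delete): buf='WWYFNTC' cursor=7
After op 4 (right): buf='WWYFNTC' cursor=7
After op 5 (delete): buf='WWYFNTC' cursor=7
After op 6 (end): buf='WWYFNTC' cursor=7
After op 7 (undo): buf='RWWYFNTC' cursor=0

Answer: RWWYFNTC|0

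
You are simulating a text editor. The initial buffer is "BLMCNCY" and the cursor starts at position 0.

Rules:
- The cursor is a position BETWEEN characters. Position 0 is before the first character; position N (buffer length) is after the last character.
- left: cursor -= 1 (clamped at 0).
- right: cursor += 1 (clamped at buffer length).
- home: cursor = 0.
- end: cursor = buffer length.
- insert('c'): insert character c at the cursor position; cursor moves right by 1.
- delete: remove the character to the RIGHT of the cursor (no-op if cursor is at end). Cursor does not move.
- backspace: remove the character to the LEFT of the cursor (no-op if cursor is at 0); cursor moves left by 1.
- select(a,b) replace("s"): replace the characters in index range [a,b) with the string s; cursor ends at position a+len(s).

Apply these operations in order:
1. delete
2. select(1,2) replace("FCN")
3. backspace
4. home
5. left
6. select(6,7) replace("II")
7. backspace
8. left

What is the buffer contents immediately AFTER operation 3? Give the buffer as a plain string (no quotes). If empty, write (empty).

Answer: LFCCNCY

Derivation:
After op 1 (delete): buf='LMCNCY' cursor=0
After op 2 (select(1,2) replace("FCN")): buf='LFCNCNCY' cursor=4
After op 3 (backspace): buf='LFCCNCY' cursor=3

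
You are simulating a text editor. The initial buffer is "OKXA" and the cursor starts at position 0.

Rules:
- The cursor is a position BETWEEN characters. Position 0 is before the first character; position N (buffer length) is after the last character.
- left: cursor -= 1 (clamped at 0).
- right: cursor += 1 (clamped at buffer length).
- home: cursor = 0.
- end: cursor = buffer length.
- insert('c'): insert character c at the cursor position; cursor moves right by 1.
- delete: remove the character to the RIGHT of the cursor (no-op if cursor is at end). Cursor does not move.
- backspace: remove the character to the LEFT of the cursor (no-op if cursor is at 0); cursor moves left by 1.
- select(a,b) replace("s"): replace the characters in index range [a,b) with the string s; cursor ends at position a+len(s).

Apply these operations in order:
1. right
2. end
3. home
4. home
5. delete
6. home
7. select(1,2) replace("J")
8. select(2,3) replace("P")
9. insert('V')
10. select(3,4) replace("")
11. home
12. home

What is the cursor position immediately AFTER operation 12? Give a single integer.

After op 1 (right): buf='OKXA' cursor=1
After op 2 (end): buf='OKXA' cursor=4
After op 3 (home): buf='OKXA' cursor=0
After op 4 (home): buf='OKXA' cursor=0
After op 5 (delete): buf='KXA' cursor=0
After op 6 (home): buf='KXA' cursor=0
After op 7 (select(1,2) replace("J")): buf='KJA' cursor=2
After op 8 (select(2,3) replace("P")): buf='KJP' cursor=3
After op 9 (insert('V')): buf='KJPV' cursor=4
After op 10 (select(3,4) replace("")): buf='KJP' cursor=3
After op 11 (home): buf='KJP' cursor=0
After op 12 (home): buf='KJP' cursor=0

Answer: 0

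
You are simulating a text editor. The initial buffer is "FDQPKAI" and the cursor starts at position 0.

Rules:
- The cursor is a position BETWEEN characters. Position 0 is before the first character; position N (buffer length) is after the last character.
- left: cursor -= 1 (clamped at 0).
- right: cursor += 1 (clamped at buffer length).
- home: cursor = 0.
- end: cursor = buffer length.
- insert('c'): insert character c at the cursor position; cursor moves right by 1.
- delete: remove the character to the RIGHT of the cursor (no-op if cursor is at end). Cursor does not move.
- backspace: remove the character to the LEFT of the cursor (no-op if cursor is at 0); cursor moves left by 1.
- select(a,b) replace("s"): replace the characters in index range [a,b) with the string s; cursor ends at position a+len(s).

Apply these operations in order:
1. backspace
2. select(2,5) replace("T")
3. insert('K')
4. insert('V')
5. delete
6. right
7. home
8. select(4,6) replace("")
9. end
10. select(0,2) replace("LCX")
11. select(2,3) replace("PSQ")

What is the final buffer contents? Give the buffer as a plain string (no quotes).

Answer: LCPSQTK

Derivation:
After op 1 (backspace): buf='FDQPKAI' cursor=0
After op 2 (select(2,5) replace("T")): buf='FDTAI' cursor=3
After op 3 (insert('K')): buf='FDTKAI' cursor=4
After op 4 (insert('V')): buf='FDTKVAI' cursor=5
After op 5 (delete): buf='FDTKVI' cursor=5
After op 6 (right): buf='FDTKVI' cursor=6
After op 7 (home): buf='FDTKVI' cursor=0
After op 8 (select(4,6) replace("")): buf='FDTK' cursor=4
After op 9 (end): buf='FDTK' cursor=4
After op 10 (select(0,2) replace("LCX")): buf='LCXTK' cursor=3
After op 11 (select(2,3) replace("PSQ")): buf='LCPSQTK' cursor=5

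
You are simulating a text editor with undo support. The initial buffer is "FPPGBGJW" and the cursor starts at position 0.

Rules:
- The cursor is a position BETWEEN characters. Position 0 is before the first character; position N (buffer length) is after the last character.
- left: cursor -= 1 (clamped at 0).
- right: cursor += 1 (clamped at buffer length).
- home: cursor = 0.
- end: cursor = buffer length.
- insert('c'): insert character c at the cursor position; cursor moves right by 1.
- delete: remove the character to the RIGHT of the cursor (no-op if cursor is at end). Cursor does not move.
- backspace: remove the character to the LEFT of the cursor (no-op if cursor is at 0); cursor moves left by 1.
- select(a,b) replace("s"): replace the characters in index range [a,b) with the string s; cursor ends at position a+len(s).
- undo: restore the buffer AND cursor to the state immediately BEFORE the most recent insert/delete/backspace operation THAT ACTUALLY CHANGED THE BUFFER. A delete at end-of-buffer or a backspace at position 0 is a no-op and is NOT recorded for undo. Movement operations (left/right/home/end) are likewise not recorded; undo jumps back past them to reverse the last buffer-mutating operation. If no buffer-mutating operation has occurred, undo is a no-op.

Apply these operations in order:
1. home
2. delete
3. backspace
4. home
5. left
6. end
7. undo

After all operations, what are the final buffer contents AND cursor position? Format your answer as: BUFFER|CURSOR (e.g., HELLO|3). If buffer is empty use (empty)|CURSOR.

After op 1 (home): buf='FPPGBGJW' cursor=0
After op 2 (delete): buf='PPGBGJW' cursor=0
After op 3 (backspace): buf='PPGBGJW' cursor=0
After op 4 (home): buf='PPGBGJW' cursor=0
After op 5 (left): buf='PPGBGJW' cursor=0
After op 6 (end): buf='PPGBGJW' cursor=7
After op 7 (undo): buf='FPPGBGJW' cursor=0

Answer: FPPGBGJW|0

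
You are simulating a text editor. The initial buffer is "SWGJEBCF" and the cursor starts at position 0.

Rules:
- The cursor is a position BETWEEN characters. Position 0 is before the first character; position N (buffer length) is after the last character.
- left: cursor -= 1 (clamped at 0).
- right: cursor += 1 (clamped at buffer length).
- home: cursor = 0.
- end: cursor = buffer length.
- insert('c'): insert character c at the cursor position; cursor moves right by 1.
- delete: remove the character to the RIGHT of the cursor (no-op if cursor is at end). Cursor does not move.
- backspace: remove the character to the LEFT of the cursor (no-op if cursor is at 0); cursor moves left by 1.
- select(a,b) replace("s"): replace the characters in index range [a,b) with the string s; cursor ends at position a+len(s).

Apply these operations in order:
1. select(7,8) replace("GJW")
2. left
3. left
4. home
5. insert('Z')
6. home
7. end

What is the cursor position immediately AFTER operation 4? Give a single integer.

After op 1 (select(7,8) replace("GJW")): buf='SWGJEBCGJW' cursor=10
After op 2 (left): buf='SWGJEBCGJW' cursor=9
After op 3 (left): buf='SWGJEBCGJW' cursor=8
After op 4 (home): buf='SWGJEBCGJW' cursor=0

Answer: 0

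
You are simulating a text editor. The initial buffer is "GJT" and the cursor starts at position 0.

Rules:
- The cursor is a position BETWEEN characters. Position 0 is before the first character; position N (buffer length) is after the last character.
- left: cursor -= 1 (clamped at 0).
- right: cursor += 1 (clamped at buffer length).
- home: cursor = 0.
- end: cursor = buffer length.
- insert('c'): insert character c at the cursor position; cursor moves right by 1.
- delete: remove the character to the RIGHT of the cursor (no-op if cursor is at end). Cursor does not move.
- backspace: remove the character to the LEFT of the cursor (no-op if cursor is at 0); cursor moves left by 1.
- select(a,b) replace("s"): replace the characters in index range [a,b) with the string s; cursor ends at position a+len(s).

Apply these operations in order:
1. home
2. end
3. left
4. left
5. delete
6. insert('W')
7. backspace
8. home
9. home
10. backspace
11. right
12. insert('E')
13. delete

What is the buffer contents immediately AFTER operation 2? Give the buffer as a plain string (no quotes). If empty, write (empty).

Answer: GJT

Derivation:
After op 1 (home): buf='GJT' cursor=0
After op 2 (end): buf='GJT' cursor=3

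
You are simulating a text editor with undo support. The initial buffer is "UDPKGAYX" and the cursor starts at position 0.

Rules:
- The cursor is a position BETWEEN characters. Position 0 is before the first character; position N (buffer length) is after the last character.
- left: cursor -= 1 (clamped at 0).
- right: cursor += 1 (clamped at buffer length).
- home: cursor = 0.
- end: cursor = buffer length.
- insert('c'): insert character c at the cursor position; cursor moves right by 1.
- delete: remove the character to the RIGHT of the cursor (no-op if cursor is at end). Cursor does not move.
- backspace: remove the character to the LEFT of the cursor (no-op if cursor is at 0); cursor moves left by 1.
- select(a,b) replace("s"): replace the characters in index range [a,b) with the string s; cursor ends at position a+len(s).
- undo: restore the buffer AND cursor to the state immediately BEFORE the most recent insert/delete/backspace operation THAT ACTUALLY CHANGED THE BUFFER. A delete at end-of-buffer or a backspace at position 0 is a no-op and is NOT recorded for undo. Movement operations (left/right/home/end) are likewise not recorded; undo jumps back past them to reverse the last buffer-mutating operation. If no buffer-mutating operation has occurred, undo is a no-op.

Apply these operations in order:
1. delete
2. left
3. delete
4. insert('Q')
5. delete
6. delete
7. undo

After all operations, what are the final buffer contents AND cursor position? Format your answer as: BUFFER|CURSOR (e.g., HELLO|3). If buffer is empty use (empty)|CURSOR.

After op 1 (delete): buf='DPKGAYX' cursor=0
After op 2 (left): buf='DPKGAYX' cursor=0
After op 3 (delete): buf='PKGAYX' cursor=0
After op 4 (insert('Q')): buf='QPKGAYX' cursor=1
After op 5 (delete): buf='QKGAYX' cursor=1
After op 6 (delete): buf='QGAYX' cursor=1
After op 7 (undo): buf='QKGAYX' cursor=1

Answer: QKGAYX|1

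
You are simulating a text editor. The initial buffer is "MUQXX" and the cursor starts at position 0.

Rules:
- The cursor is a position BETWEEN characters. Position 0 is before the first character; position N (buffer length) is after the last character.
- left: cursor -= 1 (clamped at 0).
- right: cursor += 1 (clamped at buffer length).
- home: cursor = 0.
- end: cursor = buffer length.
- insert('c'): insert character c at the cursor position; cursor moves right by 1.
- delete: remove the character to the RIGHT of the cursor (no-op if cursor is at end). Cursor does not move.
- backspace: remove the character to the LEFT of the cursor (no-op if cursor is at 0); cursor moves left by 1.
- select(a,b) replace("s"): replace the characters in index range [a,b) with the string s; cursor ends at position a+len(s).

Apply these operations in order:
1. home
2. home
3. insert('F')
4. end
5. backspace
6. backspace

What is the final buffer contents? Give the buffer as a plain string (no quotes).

After op 1 (home): buf='MUQXX' cursor=0
After op 2 (home): buf='MUQXX' cursor=0
After op 3 (insert('F')): buf='FMUQXX' cursor=1
After op 4 (end): buf='FMUQXX' cursor=6
After op 5 (backspace): buf='FMUQX' cursor=5
After op 6 (backspace): buf='FMUQ' cursor=4

Answer: FMUQ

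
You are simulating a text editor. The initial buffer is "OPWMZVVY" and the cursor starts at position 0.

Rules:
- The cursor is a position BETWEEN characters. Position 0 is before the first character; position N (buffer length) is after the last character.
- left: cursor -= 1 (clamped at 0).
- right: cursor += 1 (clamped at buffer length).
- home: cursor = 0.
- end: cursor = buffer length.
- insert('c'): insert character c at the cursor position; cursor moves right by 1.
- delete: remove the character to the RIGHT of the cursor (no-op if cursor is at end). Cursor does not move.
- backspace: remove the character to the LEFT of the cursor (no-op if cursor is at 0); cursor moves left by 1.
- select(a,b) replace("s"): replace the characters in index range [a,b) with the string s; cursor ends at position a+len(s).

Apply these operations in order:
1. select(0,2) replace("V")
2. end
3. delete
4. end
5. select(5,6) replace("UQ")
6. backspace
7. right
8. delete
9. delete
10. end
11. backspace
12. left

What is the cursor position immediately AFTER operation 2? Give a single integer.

After op 1 (select(0,2) replace("V")): buf='VWMZVVY' cursor=1
After op 2 (end): buf='VWMZVVY' cursor=7

Answer: 7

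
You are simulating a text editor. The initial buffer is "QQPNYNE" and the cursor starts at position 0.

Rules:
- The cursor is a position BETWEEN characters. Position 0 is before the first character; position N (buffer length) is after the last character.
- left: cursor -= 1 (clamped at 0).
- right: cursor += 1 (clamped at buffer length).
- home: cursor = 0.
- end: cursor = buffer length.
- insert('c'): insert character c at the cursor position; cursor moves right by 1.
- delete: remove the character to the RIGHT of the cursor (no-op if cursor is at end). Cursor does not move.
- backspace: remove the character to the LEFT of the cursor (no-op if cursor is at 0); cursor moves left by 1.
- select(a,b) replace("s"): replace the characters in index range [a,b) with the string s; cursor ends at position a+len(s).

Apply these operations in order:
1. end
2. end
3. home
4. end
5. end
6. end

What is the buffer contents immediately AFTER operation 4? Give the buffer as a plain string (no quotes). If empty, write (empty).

After op 1 (end): buf='QQPNYNE' cursor=7
After op 2 (end): buf='QQPNYNE' cursor=7
After op 3 (home): buf='QQPNYNE' cursor=0
After op 4 (end): buf='QQPNYNE' cursor=7

Answer: QQPNYNE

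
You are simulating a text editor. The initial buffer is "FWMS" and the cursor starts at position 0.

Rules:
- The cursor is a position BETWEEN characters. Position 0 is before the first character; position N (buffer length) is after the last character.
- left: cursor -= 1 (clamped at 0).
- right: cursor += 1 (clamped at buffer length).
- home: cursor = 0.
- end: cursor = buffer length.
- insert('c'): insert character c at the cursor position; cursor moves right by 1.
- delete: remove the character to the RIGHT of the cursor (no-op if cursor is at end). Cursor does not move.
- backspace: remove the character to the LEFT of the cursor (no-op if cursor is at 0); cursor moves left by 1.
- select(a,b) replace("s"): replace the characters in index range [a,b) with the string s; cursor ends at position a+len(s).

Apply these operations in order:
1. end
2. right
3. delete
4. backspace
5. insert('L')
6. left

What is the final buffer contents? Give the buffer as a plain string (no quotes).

After op 1 (end): buf='FWMS' cursor=4
After op 2 (right): buf='FWMS' cursor=4
After op 3 (delete): buf='FWMS' cursor=4
After op 4 (backspace): buf='FWM' cursor=3
After op 5 (insert('L')): buf='FWML' cursor=4
After op 6 (left): buf='FWML' cursor=3

Answer: FWML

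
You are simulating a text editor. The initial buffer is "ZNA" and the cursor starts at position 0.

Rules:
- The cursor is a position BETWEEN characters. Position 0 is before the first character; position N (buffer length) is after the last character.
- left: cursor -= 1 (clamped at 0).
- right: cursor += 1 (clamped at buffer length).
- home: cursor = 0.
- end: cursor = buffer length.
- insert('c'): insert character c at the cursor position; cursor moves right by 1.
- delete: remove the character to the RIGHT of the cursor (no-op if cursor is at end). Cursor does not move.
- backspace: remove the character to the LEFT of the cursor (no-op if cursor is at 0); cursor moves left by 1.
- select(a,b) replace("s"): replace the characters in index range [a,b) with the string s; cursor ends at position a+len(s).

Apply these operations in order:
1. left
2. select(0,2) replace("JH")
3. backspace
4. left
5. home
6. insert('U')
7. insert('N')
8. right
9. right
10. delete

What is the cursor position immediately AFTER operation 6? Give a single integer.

Answer: 1

Derivation:
After op 1 (left): buf='ZNA' cursor=0
After op 2 (select(0,2) replace("JH")): buf='JHA' cursor=2
After op 3 (backspace): buf='JA' cursor=1
After op 4 (left): buf='JA' cursor=0
After op 5 (home): buf='JA' cursor=0
After op 6 (insert('U')): buf='UJA' cursor=1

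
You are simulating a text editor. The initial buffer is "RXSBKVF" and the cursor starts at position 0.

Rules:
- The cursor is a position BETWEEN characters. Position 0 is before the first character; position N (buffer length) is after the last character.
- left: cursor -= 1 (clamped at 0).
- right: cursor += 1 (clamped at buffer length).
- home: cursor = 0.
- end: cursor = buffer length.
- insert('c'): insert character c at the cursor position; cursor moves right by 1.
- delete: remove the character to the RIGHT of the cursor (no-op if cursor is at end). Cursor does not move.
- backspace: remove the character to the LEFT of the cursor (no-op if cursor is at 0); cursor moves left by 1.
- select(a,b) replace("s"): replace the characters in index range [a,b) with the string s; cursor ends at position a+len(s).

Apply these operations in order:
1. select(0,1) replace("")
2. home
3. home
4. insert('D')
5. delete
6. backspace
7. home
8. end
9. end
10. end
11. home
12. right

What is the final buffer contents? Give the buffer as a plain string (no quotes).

After op 1 (select(0,1) replace("")): buf='XSBKVF' cursor=0
After op 2 (home): buf='XSBKVF' cursor=0
After op 3 (home): buf='XSBKVF' cursor=0
After op 4 (insert('D')): buf='DXSBKVF' cursor=1
After op 5 (delete): buf='DSBKVF' cursor=1
After op 6 (backspace): buf='SBKVF' cursor=0
After op 7 (home): buf='SBKVF' cursor=0
After op 8 (end): buf='SBKVF' cursor=5
After op 9 (end): buf='SBKVF' cursor=5
After op 10 (end): buf='SBKVF' cursor=5
After op 11 (home): buf='SBKVF' cursor=0
After op 12 (right): buf='SBKVF' cursor=1

Answer: SBKVF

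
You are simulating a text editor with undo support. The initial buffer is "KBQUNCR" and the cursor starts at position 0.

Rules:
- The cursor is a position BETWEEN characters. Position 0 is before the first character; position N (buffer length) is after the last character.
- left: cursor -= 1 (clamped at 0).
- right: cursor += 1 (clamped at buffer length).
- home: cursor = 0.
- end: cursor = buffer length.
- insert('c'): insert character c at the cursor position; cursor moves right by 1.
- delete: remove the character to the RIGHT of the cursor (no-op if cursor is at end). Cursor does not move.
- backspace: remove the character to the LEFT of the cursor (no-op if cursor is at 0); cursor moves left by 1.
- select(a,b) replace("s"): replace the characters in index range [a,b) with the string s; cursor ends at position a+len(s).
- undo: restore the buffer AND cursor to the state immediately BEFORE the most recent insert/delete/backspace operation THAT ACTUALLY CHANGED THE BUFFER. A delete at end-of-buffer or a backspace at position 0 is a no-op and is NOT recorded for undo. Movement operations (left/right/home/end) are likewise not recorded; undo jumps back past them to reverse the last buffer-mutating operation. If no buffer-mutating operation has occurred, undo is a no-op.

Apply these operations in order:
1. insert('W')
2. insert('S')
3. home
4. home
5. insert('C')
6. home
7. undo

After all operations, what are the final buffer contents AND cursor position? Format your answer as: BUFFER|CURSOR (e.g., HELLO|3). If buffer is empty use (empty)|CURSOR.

Answer: WSKBQUNCR|0

Derivation:
After op 1 (insert('W')): buf='WKBQUNCR' cursor=1
After op 2 (insert('S')): buf='WSKBQUNCR' cursor=2
After op 3 (home): buf='WSKBQUNCR' cursor=0
After op 4 (home): buf='WSKBQUNCR' cursor=0
After op 5 (insert('C')): buf='CWSKBQUNCR' cursor=1
After op 6 (home): buf='CWSKBQUNCR' cursor=0
After op 7 (undo): buf='WSKBQUNCR' cursor=0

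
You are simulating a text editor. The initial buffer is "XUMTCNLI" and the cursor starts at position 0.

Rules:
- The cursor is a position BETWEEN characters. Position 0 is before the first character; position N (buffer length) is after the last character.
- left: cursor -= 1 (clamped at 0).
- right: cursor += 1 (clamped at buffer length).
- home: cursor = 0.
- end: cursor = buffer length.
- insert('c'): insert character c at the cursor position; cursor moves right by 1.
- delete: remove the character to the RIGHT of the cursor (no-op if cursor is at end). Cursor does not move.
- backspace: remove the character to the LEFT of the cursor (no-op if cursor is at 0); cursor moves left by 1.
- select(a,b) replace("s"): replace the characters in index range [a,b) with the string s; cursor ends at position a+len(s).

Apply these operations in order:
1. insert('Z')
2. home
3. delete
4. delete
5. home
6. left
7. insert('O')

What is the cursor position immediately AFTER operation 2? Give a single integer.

After op 1 (insert('Z')): buf='ZXUMTCNLI' cursor=1
After op 2 (home): buf='ZXUMTCNLI' cursor=0

Answer: 0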